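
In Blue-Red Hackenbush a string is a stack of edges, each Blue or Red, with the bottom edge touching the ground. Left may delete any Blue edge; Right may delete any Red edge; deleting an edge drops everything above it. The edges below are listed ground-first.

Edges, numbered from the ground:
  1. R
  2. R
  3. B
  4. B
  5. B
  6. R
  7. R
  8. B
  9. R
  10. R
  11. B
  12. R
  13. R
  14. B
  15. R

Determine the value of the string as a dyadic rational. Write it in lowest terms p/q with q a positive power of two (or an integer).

edge 1 of 15 (R): { (no moves) | 0 } so -1
edge 2 of 15 (R): { (no moves) | -1,0 } so -2
edge 3 of 15 (B): { -2 | -1,0 } so -3/2
edge 4 of 15 (B): { -2,-3/2 | -1,0 } so -5/4
edge 5 of 15 (B): { -2,-3/2,-5/4 | -1,0 } so -9/8
edge 6 of 15 (R): { -2,-3/2,-5/4 | -9/8,-1,0 } so -19/16
edge 7 of 15 (R): { -2,-3/2,-5/4 | -19/16,-9/8,-1,0 } so -39/32
edge 8 of 15 (B): { -2,-3/2,-5/4,-39/32 | -19/16,-9/8,-1,0 } so -77/64
edge 9 of 15 (R): { -2,-3/2,-5/4,-39/32 | -77/64,-19/16,-9/8,-1,0 } so -155/128
edge 10 of 15 (R): { -2,-3/2,-5/4,-39/32 | -155/128,-77/64,-19/16,-9/8,-1,0 } so -311/256
edge 11 of 15 (B): { -2,-3/2,-5/4,-39/32,-311/256 | -155/128,-77/64,-19/16,-9/8,-1,0 } so -621/512
edge 12 of 15 (R): { -2,-3/2,-5/4,-39/32,-311/256 | -621/512,-155/128,-77/64,-19/16,-9/8,-1,0 } so -1243/1024
edge 13 of 15 (R): { -2,-3/2,-5/4,-39/32,-311/256 | -1243/1024,-621/512,-155/128,-77/64,-19/16,-9/8,-1,0 } so -2487/2048
edge 14 of 15 (B): { -2,-3/2,-5/4,-39/32,-311/256,-2487/2048 | -1243/1024,-621/512,-155/128,-77/64,-19/16,-9/8,-1,0 } so -4973/4096
edge 15 of 15 (R): { -2,-3/2,-5/4,-39/32,-311/256,-2487/2048 | -4973/4096,-1243/1024,-621/512,-155/128,-77/64,-19/16,-9/8,-1,0 } so -9947/8192

-9947/8192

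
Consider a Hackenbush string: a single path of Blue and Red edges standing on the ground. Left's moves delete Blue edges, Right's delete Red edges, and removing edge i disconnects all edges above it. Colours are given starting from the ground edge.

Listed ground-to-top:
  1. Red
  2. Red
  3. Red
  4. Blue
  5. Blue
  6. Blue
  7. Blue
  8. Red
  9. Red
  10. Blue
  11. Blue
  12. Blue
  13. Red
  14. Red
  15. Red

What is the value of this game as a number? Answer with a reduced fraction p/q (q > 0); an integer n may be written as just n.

-8591/4096

Build val(s[:k]) for k = 1..15, string s = Red Red Red Blue Blue Blue Blue Red Red Blue Blue Blue Red Red Red.
R: Left { ∅ }, Right { 0 } ⇒ simplest -1
RR: Left { ∅ }, Right { -1; 0 } ⇒ simplest -2
RRR: Left { ∅ }, Right { -2; -1; 0 } ⇒ simplest -3
RRRB: Left { -3 }, Right { -2; -1; 0 } ⇒ simplest -5/2
RRRBB: Left { -3; -5/2 }, Right { -2; -1; 0 } ⇒ simplest -9/4
RRRBBB: Left { -3; -5/2; -9/4 }, Right { -2; -1; 0 } ⇒ simplest -17/8
RRRBBBB: Left { -3; -5/2; -9/4; -17/8 }, Right { -2; -1; 0 } ⇒ simplest -33/16
RRRBBBBR: Left { -3; -5/2; -9/4; -17/8 }, Right { -33/16; -2; -1; 0 } ⇒ simplest -67/32
RRRBBBBRR: Left { -3; -5/2; -9/4; -17/8 }, Right { -67/32; -33/16; -2; -1; 0 } ⇒ simplest -135/64
RRRBBBBRRB: Left { -3; -5/2; -9/4; -17/8; -135/64 }, Right { -67/32; -33/16; -2; -1; 0 } ⇒ simplest -269/128
RRRBBBBRRBB: Left { -3; -5/2; -9/4; -17/8; -135/64; -269/128 }, Right { -67/32; -33/16; -2; -1; 0 } ⇒ simplest -537/256
RRRBBBBRRBBB: Left { -3; -5/2; -9/4; -17/8; -135/64; -269/128; -537/256 }, Right { -67/32; -33/16; -2; -1; 0 } ⇒ simplest -1073/512
RRRBBBBRRBBBR: Left { -3; -5/2; -9/4; -17/8; -135/64; -269/128; -537/256 }, Right { -1073/512; -67/32; -33/16; -2; -1; 0 } ⇒ simplest -2147/1024
RRRBBBBRRBBBRR: Left { -3; -5/2; -9/4; -17/8; -135/64; -269/128; -537/256 }, Right { -2147/1024; -1073/512; -67/32; -33/16; -2; -1; 0 } ⇒ simplest -4295/2048
RRRBBBBRRBBBRRR: Left { -3; -5/2; -9/4; -17/8; -135/64; -269/128; -537/256 }, Right { -4295/2048; -2147/1024; -1073/512; -67/32; -33/16; -2; -1; 0 } ⇒ simplest -8591/4096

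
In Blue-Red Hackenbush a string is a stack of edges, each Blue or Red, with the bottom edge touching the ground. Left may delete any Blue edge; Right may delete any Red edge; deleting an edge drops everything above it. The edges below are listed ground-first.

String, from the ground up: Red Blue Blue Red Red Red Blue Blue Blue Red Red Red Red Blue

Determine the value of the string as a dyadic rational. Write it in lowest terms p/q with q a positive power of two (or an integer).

-3645/8192

G_1 [R]  L=[—]  R=[0]  — -1
G_2 [RB]  L=[-1]  R=[0]  — -1/2
G_3 [RBB]  L=[-1; -1/2]  R=[0]  — -1/4
G_4 [RBBR]  L=[-1; -1/2]  R=[-1/4; 0]  — -3/8
G_5 [RBBRR]  L=[-1; -1/2]  R=[-3/8; -1/4; 0]  — -7/16
G_6 [RBBRRR]  L=[-1; -1/2]  R=[-7/16; -3/8; -1/4; 0]  — -15/32
G_7 [RBBRRRB]  L=[-1; -1/2; -15/32]  R=[-7/16; -3/8; -1/4; 0]  — -29/64
G_8 [RBBRRRBB]  L=[-1; -1/2; -15/32; -29/64]  R=[-7/16; -3/8; -1/4; 0]  — -57/128
G_9 [RBBRRRBBB]  L=[-1; -1/2; -15/32; -29/64; -57/128]  R=[-7/16; -3/8; -1/4; 0]  — -113/256
G_10 [RBBRRRBBBR]  L=[-1; -1/2; -15/32; -29/64; -57/128]  R=[-113/256; -7/16; -3/8; -1/4; 0]  — -227/512
G_11 [RBBRRRBBBRR]  L=[-1; -1/2; -15/32; -29/64; -57/128]  R=[-227/512; -113/256; -7/16; -3/8; -1/4; 0]  — -455/1024
G_12 [RBBRRRBBBRRR]  L=[-1; -1/2; -15/32; -29/64; -57/128]  R=[-455/1024; -227/512; -113/256; -7/16; -3/8; -1/4; 0]  — -911/2048
G_13 [RBBRRRBBBRRRR]  L=[-1; -1/2; -15/32; -29/64; -57/128]  R=[-911/2048; -455/1024; -227/512; -113/256; -7/16; -3/8; -1/4; 0]  — -1823/4096
G_14 [RBBRRRBBBRRRRB]  L=[-1; -1/2; -15/32; -29/64; -57/128; -1823/4096]  R=[-911/2048; -455/1024; -227/512; -113/256; -7/16; -3/8; -1/4; 0]  — -3645/8192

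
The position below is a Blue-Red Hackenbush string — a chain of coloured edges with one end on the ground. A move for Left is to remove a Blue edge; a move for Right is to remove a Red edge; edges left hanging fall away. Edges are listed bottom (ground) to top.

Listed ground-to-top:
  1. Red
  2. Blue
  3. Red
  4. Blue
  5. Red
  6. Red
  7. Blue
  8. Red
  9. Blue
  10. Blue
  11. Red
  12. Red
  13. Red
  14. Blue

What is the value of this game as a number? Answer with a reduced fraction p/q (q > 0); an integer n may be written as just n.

val(R) = { (no moves) | 0 } so -1
val(RB) = { -1 | 0 } so -1/2
val(RBR) = { -1 | -1/2 0 } so -3/4
val(RBRB) = { -1 -3/4 | -1/2 0 } so -5/8
val(RBRBR) = { -1 -3/4 | -5/8 -1/2 0 } so -11/16
val(RBRBRR) = { -1 -3/4 | -11/16 -5/8 -1/2 0 } so -23/32
val(RBRBRRB) = { -1 -3/4 -23/32 | -11/16 -5/8 -1/2 0 } so -45/64
val(RBRBRRBR) = { -1 -3/4 -23/32 | -45/64 -11/16 -5/8 -1/2 0 } so -91/128
val(RBRBRRBRB) = { -1 -3/4 -23/32 -91/128 | -45/64 -11/16 -5/8 -1/2 0 } so -181/256
val(RBRBRRBRBB) = { -1 -3/4 -23/32 -91/128 -181/256 | -45/64 -11/16 -5/8 -1/2 0 } so -361/512
val(RBRBRRBRBBR) = { -1 -3/4 -23/32 -91/128 -181/256 | -361/512 -45/64 -11/16 -5/8 -1/2 0 } so -723/1024
val(RBRBRRBRBBRR) = { -1 -3/4 -23/32 -91/128 -181/256 | -723/1024 -361/512 -45/64 -11/16 -5/8 -1/2 0 } so -1447/2048
val(RBRBRRBRBBRRR) = { -1 -3/4 -23/32 -91/128 -181/256 | -1447/2048 -723/1024 -361/512 -45/64 -11/16 -5/8 -1/2 0 } so -2895/4096
val(RBRBRRBRBBRRRB) = { -1 -3/4 -23/32 -91/128 -181/256 -2895/4096 | -1447/2048 -723/1024 -361/512 -45/64 -11/16 -5/8 -1/2 0 } so -5789/8192

-5789/8192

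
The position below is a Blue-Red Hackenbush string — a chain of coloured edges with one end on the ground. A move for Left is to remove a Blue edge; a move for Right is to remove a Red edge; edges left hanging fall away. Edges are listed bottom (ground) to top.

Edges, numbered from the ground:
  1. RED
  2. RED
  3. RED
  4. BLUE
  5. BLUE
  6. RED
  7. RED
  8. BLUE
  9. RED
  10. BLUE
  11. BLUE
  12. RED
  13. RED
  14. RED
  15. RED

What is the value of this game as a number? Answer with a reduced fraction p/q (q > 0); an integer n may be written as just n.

Build g(s[:k]) for k = 1..15, string s = RED RED RED BLUE BLUE RED RED BLUE RED BLUE BLUE RED RED RED RED.
R: Left {  }, Right { 0 } gives simplest -1
RR: Left {  }, Right { -1,0 } gives simplest -2
RRR: Left {  }, Right { -2,-1,0 } gives simplest -3
RRRB: Left { -3 }, Right { -2,-1,0 } gives simplest -5/2
RRRBB: Left { -3,-5/2 }, Right { -2,-1,0 } gives simplest -9/4
RRRBBR: Left { -3,-5/2 }, Right { -9/4,-2,-1,0 } gives simplest -19/8
RRRBBRR: Left { -3,-5/2 }, Right { -19/8,-9/4,-2,-1,0 } gives simplest -39/16
RRRBBRRB: Left { -3,-5/2,-39/16 }, Right { -19/8,-9/4,-2,-1,0 } gives simplest -77/32
RRRBBRRBR: Left { -3,-5/2,-39/16 }, Right { -77/32,-19/8,-9/4,-2,-1,0 } gives simplest -155/64
RRRBBRRBRB: Left { -3,-5/2,-39/16,-155/64 }, Right { -77/32,-19/8,-9/4,-2,-1,0 } gives simplest -309/128
RRRBBRRBRBB: Left { -3,-5/2,-39/16,-155/64,-309/128 }, Right { -77/32,-19/8,-9/4,-2,-1,0 } gives simplest -617/256
RRRBBRRBRBBR: Left { -3,-5/2,-39/16,-155/64,-309/128 }, Right { -617/256,-77/32,-19/8,-9/4,-2,-1,0 } gives simplest -1235/512
RRRBBRRBRBBRR: Left { -3,-5/2,-39/16,-155/64,-309/128 }, Right { -1235/512,-617/256,-77/32,-19/8,-9/4,-2,-1,0 } gives simplest -2471/1024
RRRBBRRBRBBRRR: Left { -3,-5/2,-39/16,-155/64,-309/128 }, Right { -2471/1024,-1235/512,-617/256,-77/32,-19/8,-9/4,-2,-1,0 } gives simplest -4943/2048
RRRBBRRBRBBRRRR: Left { -3,-5/2,-39/16,-155/64,-309/128 }, Right { -4943/2048,-2471/1024,-1235/512,-617/256,-77/32,-19/8,-9/4,-2,-1,0 } gives simplest -9887/4096

-9887/4096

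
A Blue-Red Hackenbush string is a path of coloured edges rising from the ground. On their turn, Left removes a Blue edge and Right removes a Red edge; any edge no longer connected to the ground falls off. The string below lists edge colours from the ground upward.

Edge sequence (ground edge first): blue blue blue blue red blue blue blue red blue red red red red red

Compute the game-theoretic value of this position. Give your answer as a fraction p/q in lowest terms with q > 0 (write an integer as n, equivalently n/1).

8001/2048

b: Left { 0 }, Right { — } ⇒ simplest 1
bb: Left { 0, 1 }, Right { — } ⇒ simplest 2
bbb: Left { 0, 1, 2 }, Right { — } ⇒ simplest 3
bbbb: Left { 0, 1, 2, 3 }, Right { — } ⇒ simplest 4
bbbbr: Left { 0, 1, 2, 3 }, Right { 4 } ⇒ simplest 7/2
bbbbrb: Left { 0, 1, 2, 3, 7/2 }, Right { 4 } ⇒ simplest 15/4
bbbbrbb: Left { 0, 1, 2, 3, 7/2, 15/4 }, Right { 4 } ⇒ simplest 31/8
bbbbrbbb: Left { 0, 1, 2, 3, 7/2, 15/4, 31/8 }, Right { 4 } ⇒ simplest 63/16
bbbbrbbbr: Left { 0, 1, 2, 3, 7/2, 15/4, 31/8 }, Right { 63/16, 4 } ⇒ simplest 125/32
bbbbrbbbrb: Left { 0, 1, 2, 3, 7/2, 15/4, 31/8, 125/32 }, Right { 63/16, 4 } ⇒ simplest 251/64
bbbbrbbbrbr: Left { 0, 1, 2, 3, 7/2, 15/4, 31/8, 125/32 }, Right { 251/64, 63/16, 4 } ⇒ simplest 501/128
bbbbrbbbrbrr: Left { 0, 1, 2, 3, 7/2, 15/4, 31/8, 125/32 }, Right { 501/128, 251/64, 63/16, 4 } ⇒ simplest 1001/256
bbbbrbbbrbrrr: Left { 0, 1, 2, 3, 7/2, 15/4, 31/8, 125/32 }, Right { 1001/256, 501/128, 251/64, 63/16, 4 } ⇒ simplest 2001/512
bbbbrbbbrbrrrr: Left { 0, 1, 2, 3, 7/2, 15/4, 31/8, 125/32 }, Right { 2001/512, 1001/256, 501/128, 251/64, 63/16, 4 } ⇒ simplest 4001/1024
bbbbrbbbrbrrrrr: Left { 0, 1, 2, 3, 7/2, 15/4, 31/8, 125/32 }, Right { 4001/1024, 2001/512, 1001/256, 501/128, 251/64, 63/16, 4 } ⇒ simplest 8001/2048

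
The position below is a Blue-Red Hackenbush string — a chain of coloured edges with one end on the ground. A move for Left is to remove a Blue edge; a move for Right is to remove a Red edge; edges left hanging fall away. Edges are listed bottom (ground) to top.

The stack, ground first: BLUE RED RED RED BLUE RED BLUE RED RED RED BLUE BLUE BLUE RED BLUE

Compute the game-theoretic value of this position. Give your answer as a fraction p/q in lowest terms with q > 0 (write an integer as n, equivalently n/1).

Recurse on prefixes of the 15-edge string BLUE RED RED RED BLUE RED BLUE RED RED RED BLUE BLUE BLUE RED BLUE:
edge 1 of 15 (BLUE): { 0 | ∅ } — 1
edge 2 of 15 (RED): { 0 | 1 } — 1/2
edge 3 of 15 (RED): { 0 | 1/2,1 } — 1/4
edge 4 of 15 (RED): { 0 | 1/4,1/2,1 } — 1/8
edge 5 of 15 (BLUE): { 0,1/8 | 1/4,1/2,1 } — 3/16
edge 6 of 15 (RED): { 0,1/8 | 3/16,1/4,1/2,1 } — 5/32
edge 7 of 15 (BLUE): { 0,1/8,5/32 | 3/16,1/4,1/2,1 } — 11/64
edge 8 of 15 (RED): { 0,1/8,5/32 | 11/64,3/16,1/4,1/2,1 } — 21/128
edge 9 of 15 (RED): { 0,1/8,5/32 | 21/128,11/64,3/16,1/4,1/2,1 } — 41/256
edge 10 of 15 (RED): { 0,1/8,5/32 | 41/256,21/128,11/64,3/16,1/4,1/2,1 } — 81/512
edge 11 of 15 (BLUE): { 0,1/8,5/32,81/512 | 41/256,21/128,11/64,3/16,1/4,1/2,1 } — 163/1024
edge 12 of 15 (BLUE): { 0,1/8,5/32,81/512,163/1024 | 41/256,21/128,11/64,3/16,1/4,1/2,1 } — 327/2048
edge 13 of 15 (BLUE): { 0,1/8,5/32,81/512,163/1024,327/2048 | 41/256,21/128,11/64,3/16,1/4,1/2,1 } — 655/4096
edge 14 of 15 (RED): { 0,1/8,5/32,81/512,163/1024,327/2048 | 655/4096,41/256,21/128,11/64,3/16,1/4,1/2,1 } — 1309/8192
edge 15 of 15 (BLUE): { 0,1/8,5/32,81/512,163/1024,327/2048,1309/8192 | 655/4096,41/256,21/128,11/64,3/16,1/4,1/2,1 } — 2619/16384

2619/16384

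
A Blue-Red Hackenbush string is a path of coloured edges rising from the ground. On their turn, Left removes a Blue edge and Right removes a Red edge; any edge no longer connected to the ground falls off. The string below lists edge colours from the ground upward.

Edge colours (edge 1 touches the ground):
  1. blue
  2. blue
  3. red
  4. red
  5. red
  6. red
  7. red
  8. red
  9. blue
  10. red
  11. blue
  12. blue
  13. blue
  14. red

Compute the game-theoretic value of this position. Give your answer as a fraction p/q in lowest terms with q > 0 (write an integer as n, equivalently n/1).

b: Left { 0 }, Right { none } so simplest 1
bb: Left { 0; 1 }, Right { none } so simplest 2
bbr: Left { 0; 1 }, Right { 2 } so simplest 3/2
bbrr: Left { 0; 1 }, Right { 3/2; 2 } so simplest 5/4
bbrrr: Left { 0; 1 }, Right { 5/4; 3/2; 2 } so simplest 9/8
bbrrrr: Left { 0; 1 }, Right { 9/8; 5/4; 3/2; 2 } so simplest 17/16
bbrrrrr: Left { 0; 1 }, Right { 17/16; 9/8; 5/4; 3/2; 2 } so simplest 33/32
bbrrrrrr: Left { 0; 1 }, Right { 33/32; 17/16; 9/8; 5/4; 3/2; 2 } so simplest 65/64
bbrrrrrrb: Left { 0; 1; 65/64 }, Right { 33/32; 17/16; 9/8; 5/4; 3/2; 2 } so simplest 131/128
bbrrrrrrbr: Left { 0; 1; 65/64 }, Right { 131/128; 33/32; 17/16; 9/8; 5/4; 3/2; 2 } so simplest 261/256
bbrrrrrrbrb: Left { 0; 1; 65/64; 261/256 }, Right { 131/128; 33/32; 17/16; 9/8; 5/4; 3/2; 2 } so simplest 523/512
bbrrrrrrbrbb: Left { 0; 1; 65/64; 261/256; 523/512 }, Right { 131/128; 33/32; 17/16; 9/8; 5/4; 3/2; 2 } so simplest 1047/1024
bbrrrrrrbrbbb: Left { 0; 1; 65/64; 261/256; 523/512; 1047/1024 }, Right { 131/128; 33/32; 17/16; 9/8; 5/4; 3/2; 2 } so simplest 2095/2048
bbrrrrrrbrbbbr: Left { 0; 1; 65/64; 261/256; 523/512; 1047/1024 }, Right { 2095/2048; 131/128; 33/32; 17/16; 9/8; 5/4; 3/2; 2 } so simplest 4189/4096

4189/4096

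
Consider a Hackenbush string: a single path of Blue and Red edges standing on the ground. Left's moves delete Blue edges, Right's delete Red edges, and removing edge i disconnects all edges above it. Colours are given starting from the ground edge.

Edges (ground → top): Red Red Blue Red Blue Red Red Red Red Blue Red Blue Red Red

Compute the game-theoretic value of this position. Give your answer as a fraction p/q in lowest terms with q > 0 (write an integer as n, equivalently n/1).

-7127/4096

Prefix values for Red Red Blue Red Blue Red Red Red Red Blue Red Blue Red Red via {L|R} + simplicity:
edge 1 of 14 (Red): { (no moves) | 0 } -> -1
edge 2 of 14 (Red): { (no moves) | -1; 0 } -> -2
edge 3 of 14 (Blue): { -2 | -1; 0 } -> -3/2
edge 4 of 14 (Red): { -2 | -3/2; -1; 0 } -> -7/4
edge 5 of 14 (Blue): { -2; -7/4 | -3/2; -1; 0 } -> -13/8
edge 6 of 14 (Red): { -2; -7/4 | -13/8; -3/2; -1; 0 } -> -27/16
edge 7 of 14 (Red): { -2; -7/4 | -27/16; -13/8; -3/2; -1; 0 } -> -55/32
edge 8 of 14 (Red): { -2; -7/4 | -55/32; -27/16; -13/8; -3/2; -1; 0 } -> -111/64
edge 9 of 14 (Red): { -2; -7/4 | -111/64; -55/32; -27/16; -13/8; -3/2; -1; 0 } -> -223/128
edge 10 of 14 (Blue): { -2; -7/4; -223/128 | -111/64; -55/32; -27/16; -13/8; -3/2; -1; 0 } -> -445/256
edge 11 of 14 (Red): { -2; -7/4; -223/128 | -445/256; -111/64; -55/32; -27/16; -13/8; -3/2; -1; 0 } -> -891/512
edge 12 of 14 (Blue): { -2; -7/4; -223/128; -891/512 | -445/256; -111/64; -55/32; -27/16; -13/8; -3/2; -1; 0 } -> -1781/1024
edge 13 of 14 (Red): { -2; -7/4; -223/128; -891/512 | -1781/1024; -445/256; -111/64; -55/32; -27/16; -13/8; -3/2; -1; 0 } -> -3563/2048
edge 14 of 14 (Red): { -2; -7/4; -223/128; -891/512 | -3563/2048; -1781/1024; -445/256; -111/64; -55/32; -27/16; -13/8; -3/2; -1; 0 } -> -7127/4096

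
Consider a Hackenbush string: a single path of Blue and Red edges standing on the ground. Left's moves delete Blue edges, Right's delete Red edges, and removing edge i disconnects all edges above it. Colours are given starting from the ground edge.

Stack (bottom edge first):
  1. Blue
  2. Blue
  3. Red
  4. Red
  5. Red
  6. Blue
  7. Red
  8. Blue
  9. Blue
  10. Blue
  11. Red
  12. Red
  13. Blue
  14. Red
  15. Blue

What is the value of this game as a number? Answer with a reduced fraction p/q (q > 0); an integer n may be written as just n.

Recurse on prefixes of the 15-edge string Blue Blue Red Red Red Blue Red Blue Blue Blue Red Red Blue Red Blue:
1 of 15 · B · max L 0 · min R +∞ = 1
2 of 15 · BB · max L 1 · min R +∞ = 2
3 of 15 · BBR · max L 1 · min R 2 = 3/2
4 of 15 · BBRR · max L 1 · min R 3/2 = 5/4
5 of 15 · BBRRR · max L 1 · min R 5/4 = 9/8
6 of 15 · BBRRRB · max L 9/8 · min R 5/4 = 19/16
7 of 15 · BBRRRBR · max L 9/8 · min R 19/16 = 37/32
8 of 15 · BBRRRBRB · max L 37/32 · min R 19/16 = 75/64
9 of 15 · BBRRRBRBB · max L 75/64 · min R 19/16 = 151/128
10 of 15 · BBRRRBRBBB · max L 151/128 · min R 19/16 = 303/256
11 of 15 · BBRRRBRBBBR · max L 151/128 · min R 303/256 = 605/512
12 of 15 · BBRRRBRBBBRR · max L 151/128 · min R 605/512 = 1209/1024
13 of 15 · BBRRRBRBBBRRB · max L 1209/1024 · min R 605/512 = 2419/2048
14 of 15 · BBRRRBRBBBRRBR · max L 1209/1024 · min R 2419/2048 = 4837/4096
15 of 15 · BBRRRBRBBBRRBRB · max L 4837/4096 · min R 2419/2048 = 9675/8192

9675/8192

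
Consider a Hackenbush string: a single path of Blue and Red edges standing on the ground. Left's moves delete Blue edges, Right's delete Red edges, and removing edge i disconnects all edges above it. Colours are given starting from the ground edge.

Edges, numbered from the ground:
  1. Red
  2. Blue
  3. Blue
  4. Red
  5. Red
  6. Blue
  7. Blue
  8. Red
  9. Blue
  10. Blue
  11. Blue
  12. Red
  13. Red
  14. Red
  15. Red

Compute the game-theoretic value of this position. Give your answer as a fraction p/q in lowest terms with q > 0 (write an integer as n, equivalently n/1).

-6431/16384

step 1: add Red to get R; options L={ ∅ } R={ 0 } => -1
step 2: add Blue to get RB; options L={ -1 } R={ 0 } => -1/2
step 3: add Blue to get RBB; options L={ -1,-1/2 } R={ 0 } => -1/4
step 4: add Red to get RBBR; options L={ -1,-1/2 } R={ -1/4,0 } => -3/8
step 5: add Red to get RBBRR; options L={ -1,-1/2 } R={ -3/8,-1/4,0 } => -7/16
step 6: add Blue to get RBBRRB; options L={ -1,-1/2,-7/16 } R={ -3/8,-1/4,0 } => -13/32
step 7: add Blue to get RBBRRBB; options L={ -1,-1/2,-7/16,-13/32 } R={ -3/8,-1/4,0 } => -25/64
step 8: add Red to get RBBRRBBR; options L={ -1,-1/2,-7/16,-13/32 } R={ -25/64,-3/8,-1/4,0 } => -51/128
step 9: add Blue to get RBBRRBBRB; options L={ -1,-1/2,-7/16,-13/32,-51/128 } R={ -25/64,-3/8,-1/4,0 } => -101/256
step 10: add Blue to get RBBRRBBRBB; options L={ -1,-1/2,-7/16,-13/32,-51/128,-101/256 } R={ -25/64,-3/8,-1/4,0 } => -201/512
step 11: add Blue to get RBBRRBBRBBB; options L={ -1,-1/2,-7/16,-13/32,-51/128,-101/256,-201/512 } R={ -25/64,-3/8,-1/4,0 } => -401/1024
step 12: add Red to get RBBRRBBRBBBR; options L={ -1,-1/2,-7/16,-13/32,-51/128,-101/256,-201/512 } R={ -401/1024,-25/64,-3/8,-1/4,0 } => -803/2048
step 13: add Red to get RBBRRBBRBBBRR; options L={ -1,-1/2,-7/16,-13/32,-51/128,-101/256,-201/512 } R={ -803/2048,-401/1024,-25/64,-3/8,-1/4,0 } => -1607/4096
step 14: add Red to get RBBRRBBRBBBRRR; options L={ -1,-1/2,-7/16,-13/32,-51/128,-101/256,-201/512 } R={ -1607/4096,-803/2048,-401/1024,-25/64,-3/8,-1/4,0 } => -3215/8192
step 15: add Red to get RBBRRBBRBBBRRRR; options L={ -1,-1/2,-7/16,-13/32,-51/128,-101/256,-201/512 } R={ -3215/8192,-1607/4096,-803/2048,-401/1024,-25/64,-3/8,-1/4,0 } => -6431/16384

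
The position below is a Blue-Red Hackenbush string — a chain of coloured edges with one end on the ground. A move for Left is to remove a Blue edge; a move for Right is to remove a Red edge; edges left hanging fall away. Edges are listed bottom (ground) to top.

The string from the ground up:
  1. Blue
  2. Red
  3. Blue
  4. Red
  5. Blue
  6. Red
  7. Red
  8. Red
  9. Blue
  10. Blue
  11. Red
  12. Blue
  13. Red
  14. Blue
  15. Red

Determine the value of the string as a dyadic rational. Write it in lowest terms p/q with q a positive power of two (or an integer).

Recurse on prefixes of the 15-edge string Blue Red Blue Red Blue Red Red Red Blue Blue Red Blue Red Blue Red:
1 of 15 · B · max L 0 · min R +∞ gives 1
2 of 15 · BR · max L 0 · min R 1 gives 1/2
3 of 15 · BRB · max L 1/2 · min R 1 gives 3/4
4 of 15 · BRBR · max L 1/2 · min R 3/4 gives 5/8
5 of 15 · BRBRB · max L 5/8 · min R 3/4 gives 11/16
6 of 15 · BRBRBR · max L 5/8 · min R 11/16 gives 21/32
7 of 15 · BRBRBRR · max L 5/8 · min R 21/32 gives 41/64
8 of 15 · BRBRBRRR · max L 5/8 · min R 41/64 gives 81/128
9 of 15 · BRBRBRRRB · max L 81/128 · min R 41/64 gives 163/256
10 of 15 · BRBRBRRRBB · max L 163/256 · min R 41/64 gives 327/512
11 of 15 · BRBRBRRRBBR · max L 163/256 · min R 327/512 gives 653/1024
12 of 15 · BRBRBRRRBBRB · max L 653/1024 · min R 327/512 gives 1307/2048
13 of 15 · BRBRBRRRBBRBR · max L 653/1024 · min R 1307/2048 gives 2613/4096
14 of 15 · BRBRBRRRBBRBRB · max L 2613/4096 · min R 1307/2048 gives 5227/8192
15 of 15 · BRBRBRRRBBRBRBR · max L 2613/4096 · min R 5227/8192 gives 10453/16384

10453/16384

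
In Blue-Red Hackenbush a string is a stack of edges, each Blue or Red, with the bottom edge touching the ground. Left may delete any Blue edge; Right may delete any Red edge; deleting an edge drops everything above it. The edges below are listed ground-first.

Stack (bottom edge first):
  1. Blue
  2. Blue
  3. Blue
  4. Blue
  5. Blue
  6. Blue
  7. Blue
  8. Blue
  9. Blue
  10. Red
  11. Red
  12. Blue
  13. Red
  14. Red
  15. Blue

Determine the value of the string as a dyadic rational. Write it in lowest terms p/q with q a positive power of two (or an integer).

531/64

edge 1 of 15 (Blue): { 0 | none } = 1
edge 2 of 15 (Blue): { 0, 1 | none } = 2
edge 3 of 15 (Blue): { 0, 1, 2 | none } = 3
edge 4 of 15 (Blue): { 0, 1, 2, 3 | none } = 4
edge 5 of 15 (Blue): { 0, 1, 2, 3, 4 | none } = 5
edge 6 of 15 (Blue): { 0, 1, 2, 3, 4, 5 | none } = 6
edge 7 of 15 (Blue): { 0, 1, 2, 3, 4, 5, 6 | none } = 7
edge 8 of 15 (Blue): { 0, 1, 2, 3, 4, 5, 6, 7 | none } = 8
edge 9 of 15 (Blue): { 0, 1, 2, 3, 4, 5, 6, 7, 8 | none } = 9
edge 10 of 15 (Red): { 0, 1, 2, 3, 4, 5, 6, 7, 8 | 9 } = 17/2
edge 11 of 15 (Red): { 0, 1, 2, 3, 4, 5, 6, 7, 8 | 17/2, 9 } = 33/4
edge 12 of 15 (Blue): { 0, 1, 2, 3, 4, 5, 6, 7, 8, 33/4 | 17/2, 9 } = 67/8
edge 13 of 15 (Red): { 0, 1, 2, 3, 4, 5, 6, 7, 8, 33/4 | 67/8, 17/2, 9 } = 133/16
edge 14 of 15 (Red): { 0, 1, 2, 3, 4, 5, 6, 7, 8, 33/4 | 133/16, 67/8, 17/2, 9 } = 265/32
edge 15 of 15 (Blue): { 0, 1, 2, 3, 4, 5, 6, 7, 8, 33/4, 265/32 | 133/16, 67/8, 17/2, 9 } = 531/64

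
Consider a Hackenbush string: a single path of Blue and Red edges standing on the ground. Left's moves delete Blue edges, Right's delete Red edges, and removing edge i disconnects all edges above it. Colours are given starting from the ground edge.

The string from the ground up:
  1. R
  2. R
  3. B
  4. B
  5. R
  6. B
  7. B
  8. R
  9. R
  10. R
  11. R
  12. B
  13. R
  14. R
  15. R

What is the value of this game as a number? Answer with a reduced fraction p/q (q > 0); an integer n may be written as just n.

v_1 [R]  L=[∅]  R=[0]  => -1
v_2 [RR]  L=[∅]  R=[-1, 0]  => -2
v_3 [RRB]  L=[-2]  R=[-1, 0]  => -3/2
v_4 [RRBB]  L=[-2, -3/2]  R=[-1, 0]  => -5/4
v_5 [RRBBR]  L=[-2, -3/2]  R=[-5/4, -1, 0]  => -11/8
v_6 [RRBBRB]  L=[-2, -3/2, -11/8]  R=[-5/4, -1, 0]  => -21/16
v_7 [RRBBRBB]  L=[-2, -3/2, -11/8, -21/16]  R=[-5/4, -1, 0]  => -41/32
v_8 [RRBBRBBR]  L=[-2, -3/2, -11/8, -21/16]  R=[-41/32, -5/4, -1, 0]  => -83/64
v_9 [RRBBRBBRR]  L=[-2, -3/2, -11/8, -21/16]  R=[-83/64, -41/32, -5/4, -1, 0]  => -167/128
v_10 [RRBBRBBRRR]  L=[-2, -3/2, -11/8, -21/16]  R=[-167/128, -83/64, -41/32, -5/4, -1, 0]  => -335/256
v_11 [RRBBRBBRRRR]  L=[-2, -3/2, -11/8, -21/16]  R=[-335/256, -167/128, -83/64, -41/32, -5/4, -1, 0]  => -671/512
v_12 [RRBBRBBRRRRB]  L=[-2, -3/2, -11/8, -21/16, -671/512]  R=[-335/256, -167/128, -83/64, -41/32, -5/4, -1, 0]  => -1341/1024
v_13 [RRBBRBBRRRRBR]  L=[-2, -3/2, -11/8, -21/16, -671/512]  R=[-1341/1024, -335/256, -167/128, -83/64, -41/32, -5/4, -1, 0]  => -2683/2048
v_14 [RRBBRBBRRRRBRR]  L=[-2, -3/2, -11/8, -21/16, -671/512]  R=[-2683/2048, -1341/1024, -335/256, -167/128, -83/64, -41/32, -5/4, -1, 0]  => -5367/4096
v_15 [RRBBRBBRRRRBRRR]  L=[-2, -3/2, -11/8, -21/16, -671/512]  R=[-5367/4096, -2683/2048, -1341/1024, -335/256, -167/128, -83/64, -41/32, -5/4, -1, 0]  => -10735/8192

-10735/8192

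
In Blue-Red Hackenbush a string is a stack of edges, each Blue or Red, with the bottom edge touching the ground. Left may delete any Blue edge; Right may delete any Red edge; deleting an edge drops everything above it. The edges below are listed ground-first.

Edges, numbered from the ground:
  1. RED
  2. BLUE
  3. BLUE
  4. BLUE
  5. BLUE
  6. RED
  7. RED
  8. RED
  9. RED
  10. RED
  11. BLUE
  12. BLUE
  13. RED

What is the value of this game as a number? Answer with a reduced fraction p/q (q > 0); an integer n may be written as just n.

-499/4096

g_1 [R]  L=[—]  R=[0]  → -1
g_2 [RB]  L=[-1]  R=[0]  → -1/2
g_3 [RBB]  L=[-1; -1/2]  R=[0]  → -1/4
g_4 [RBBB]  L=[-1; -1/2; -1/4]  R=[0]  → -1/8
g_5 [RBBBB]  L=[-1; -1/2; -1/4; -1/8]  R=[0]  → -1/16
g_6 [RBBBBR]  L=[-1; -1/2; -1/4; -1/8]  R=[-1/16; 0]  → -3/32
g_7 [RBBBBRR]  L=[-1; -1/2; -1/4; -1/8]  R=[-3/32; -1/16; 0]  → -7/64
g_8 [RBBBBRRR]  L=[-1; -1/2; -1/4; -1/8]  R=[-7/64; -3/32; -1/16; 0]  → -15/128
g_9 [RBBBBRRRR]  L=[-1; -1/2; -1/4; -1/8]  R=[-15/128; -7/64; -3/32; -1/16; 0]  → -31/256
g_10 [RBBBBRRRRR]  L=[-1; -1/2; -1/4; -1/8]  R=[-31/256; -15/128; -7/64; -3/32; -1/16; 0]  → -63/512
g_11 [RBBBBRRRRRB]  L=[-1; -1/2; -1/4; -1/8; -63/512]  R=[-31/256; -15/128; -7/64; -3/32; -1/16; 0]  → -125/1024
g_12 [RBBBBRRRRRBB]  L=[-1; -1/2; -1/4; -1/8; -63/512; -125/1024]  R=[-31/256; -15/128; -7/64; -3/32; -1/16; 0]  → -249/2048
g_13 [RBBBBRRRRRBBR]  L=[-1; -1/2; -1/4; -1/8; -63/512; -125/1024]  R=[-249/2048; -31/256; -15/128; -7/64; -3/32; -1/16; 0]  → -499/4096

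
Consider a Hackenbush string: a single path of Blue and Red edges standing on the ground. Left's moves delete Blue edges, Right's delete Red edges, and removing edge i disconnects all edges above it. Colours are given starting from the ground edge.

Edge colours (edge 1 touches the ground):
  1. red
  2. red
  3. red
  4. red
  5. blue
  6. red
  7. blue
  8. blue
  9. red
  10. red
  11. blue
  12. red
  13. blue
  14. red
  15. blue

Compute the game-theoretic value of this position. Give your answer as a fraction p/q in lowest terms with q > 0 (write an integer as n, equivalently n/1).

-7381/2048

Prefix values for red red red red blue red blue blue red red blue red blue red blue via {L|R} + simplicity:
edge 1 of 15 (red): { none | 0 } → -1
edge 2 of 15 (red): { none | -1; 0 } → -2
edge 3 of 15 (red): { none | -2; -1; 0 } → -3
edge 4 of 15 (red): { none | -3; -2; -1; 0 } → -4
edge 5 of 15 (blue): { -4 | -3; -2; -1; 0 } → -7/2
edge 6 of 15 (red): { -4 | -7/2; -3; -2; -1; 0 } → -15/4
edge 7 of 15 (blue): { -4; -15/4 | -7/2; -3; -2; -1; 0 } → -29/8
edge 8 of 15 (blue): { -4; -15/4; -29/8 | -7/2; -3; -2; -1; 0 } → -57/16
edge 9 of 15 (red): { -4; -15/4; -29/8 | -57/16; -7/2; -3; -2; -1; 0 } → -115/32
edge 10 of 15 (red): { -4; -15/4; -29/8 | -115/32; -57/16; -7/2; -3; -2; -1; 0 } → -231/64
edge 11 of 15 (blue): { -4; -15/4; -29/8; -231/64 | -115/32; -57/16; -7/2; -3; -2; -1; 0 } → -461/128
edge 12 of 15 (red): { -4; -15/4; -29/8; -231/64 | -461/128; -115/32; -57/16; -7/2; -3; -2; -1; 0 } → -923/256
edge 13 of 15 (blue): { -4; -15/4; -29/8; -231/64; -923/256 | -461/128; -115/32; -57/16; -7/2; -3; -2; -1; 0 } → -1845/512
edge 14 of 15 (red): { -4; -15/4; -29/8; -231/64; -923/256 | -1845/512; -461/128; -115/32; -57/16; -7/2; -3; -2; -1; 0 } → -3691/1024
edge 15 of 15 (blue): { -4; -15/4; -29/8; -231/64; -923/256; -3691/1024 | -1845/512; -461/128; -115/32; -57/16; -7/2; -3; -2; -1; 0 } → -7381/2048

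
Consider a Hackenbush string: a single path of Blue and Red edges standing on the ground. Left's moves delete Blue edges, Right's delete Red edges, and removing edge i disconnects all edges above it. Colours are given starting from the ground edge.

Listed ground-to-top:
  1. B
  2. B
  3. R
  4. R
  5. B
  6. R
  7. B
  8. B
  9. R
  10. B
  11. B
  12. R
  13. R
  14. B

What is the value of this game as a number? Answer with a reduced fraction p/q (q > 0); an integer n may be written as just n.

5555/4096

edge 1 of 14 (B): { 0 |  } — 1
edge 2 of 14 (B): { 0, 1 |  } — 2
edge 3 of 14 (R): { 0, 1 | 2 } — 3/2
edge 4 of 14 (R): { 0, 1 | 3/2, 2 } — 5/4
edge 5 of 14 (B): { 0, 1, 5/4 | 3/2, 2 } — 11/8
edge 6 of 14 (R): { 0, 1, 5/4 | 11/8, 3/2, 2 } — 21/16
edge 7 of 14 (B): { 0, 1, 5/4, 21/16 | 11/8, 3/2, 2 } — 43/32
edge 8 of 14 (B): { 0, 1, 5/4, 21/16, 43/32 | 11/8, 3/2, 2 } — 87/64
edge 9 of 14 (R): { 0, 1, 5/4, 21/16, 43/32 | 87/64, 11/8, 3/2, 2 } — 173/128
edge 10 of 14 (B): { 0, 1, 5/4, 21/16, 43/32, 173/128 | 87/64, 11/8, 3/2, 2 } — 347/256
edge 11 of 14 (B): { 0, 1, 5/4, 21/16, 43/32, 173/128, 347/256 | 87/64, 11/8, 3/2, 2 } — 695/512
edge 12 of 14 (R): { 0, 1, 5/4, 21/16, 43/32, 173/128, 347/256 | 695/512, 87/64, 11/8, 3/2, 2 } — 1389/1024
edge 13 of 14 (R): { 0, 1, 5/4, 21/16, 43/32, 173/128, 347/256 | 1389/1024, 695/512, 87/64, 11/8, 3/2, 2 } — 2777/2048
edge 14 of 14 (B): { 0, 1, 5/4, 21/16, 43/32, 173/128, 347/256, 2777/2048 | 1389/1024, 695/512, 87/64, 11/8, 3/2, 2 } — 5555/4096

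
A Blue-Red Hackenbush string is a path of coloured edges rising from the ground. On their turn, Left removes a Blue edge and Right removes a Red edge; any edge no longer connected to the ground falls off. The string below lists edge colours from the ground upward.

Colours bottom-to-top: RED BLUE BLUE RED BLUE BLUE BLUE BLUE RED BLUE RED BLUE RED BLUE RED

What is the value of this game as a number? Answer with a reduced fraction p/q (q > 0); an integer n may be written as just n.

-4267/16384

Build v(s[:k]) for k = 1..15, string s = RED BLUE BLUE RED BLUE BLUE BLUE BLUE RED BLUE RED BLUE RED BLUE RED.
v_1 [R]  L=[∅]  R=[0]  → -1
v_2 [RB]  L=[-1]  R=[0]  → -1/2
v_3 [RBB]  L=[-1,-1/2]  R=[0]  → -1/4
v_4 [RBBR]  L=[-1,-1/2]  R=[-1/4,0]  → -3/8
v_5 [RBBRB]  L=[-1,-1/2,-3/8]  R=[-1/4,0]  → -5/16
v_6 [RBBRBB]  L=[-1,-1/2,-3/8,-5/16]  R=[-1/4,0]  → -9/32
v_7 [RBBRBBB]  L=[-1,-1/2,-3/8,-5/16,-9/32]  R=[-1/4,0]  → -17/64
v_8 [RBBRBBBB]  L=[-1,-1/2,-3/8,-5/16,-9/32,-17/64]  R=[-1/4,0]  → -33/128
v_9 [RBBRBBBBR]  L=[-1,-1/2,-3/8,-5/16,-9/32,-17/64]  R=[-33/128,-1/4,0]  → -67/256
v_10 [RBBRBBBBRB]  L=[-1,-1/2,-3/8,-5/16,-9/32,-17/64,-67/256]  R=[-33/128,-1/4,0]  → -133/512
v_11 [RBBRBBBBRBR]  L=[-1,-1/2,-3/8,-5/16,-9/32,-17/64,-67/256]  R=[-133/512,-33/128,-1/4,0]  → -267/1024
v_12 [RBBRBBBBRBRB]  L=[-1,-1/2,-3/8,-5/16,-9/32,-17/64,-67/256,-267/1024]  R=[-133/512,-33/128,-1/4,0]  → -533/2048
v_13 [RBBRBBBBRBRBR]  L=[-1,-1/2,-3/8,-5/16,-9/32,-17/64,-67/256,-267/1024]  R=[-533/2048,-133/512,-33/128,-1/4,0]  → -1067/4096
v_14 [RBBRBBBBRBRBRB]  L=[-1,-1/2,-3/8,-5/16,-9/32,-17/64,-67/256,-267/1024,-1067/4096]  R=[-533/2048,-133/512,-33/128,-1/4,0]  → -2133/8192
v_15 [RBBRBBBBRBRBRBR]  L=[-1,-1/2,-3/8,-5/16,-9/32,-17/64,-67/256,-267/1024,-1067/4096]  R=[-2133/8192,-533/2048,-133/512,-33/128,-1/4,0]  → -4267/16384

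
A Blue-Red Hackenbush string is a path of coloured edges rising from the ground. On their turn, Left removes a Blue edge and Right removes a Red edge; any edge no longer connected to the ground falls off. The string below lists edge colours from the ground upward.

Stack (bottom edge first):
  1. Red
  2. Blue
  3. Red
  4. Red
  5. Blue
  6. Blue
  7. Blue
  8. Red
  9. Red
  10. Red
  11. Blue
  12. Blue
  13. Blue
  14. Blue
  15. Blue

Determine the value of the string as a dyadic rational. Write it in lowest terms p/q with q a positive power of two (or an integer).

edge 1 of 15 (Red): { (no moves) | 0 } = -1
edge 2 of 15 (Blue): { -1 | 0 } = -1/2
edge 3 of 15 (Red): { -1 | -1/2,0 } = -3/4
edge 4 of 15 (Red): { -1 | -3/4,-1/2,0 } = -7/8
edge 5 of 15 (Blue): { -1,-7/8 | -3/4,-1/2,0 } = -13/16
edge 6 of 15 (Blue): { -1,-7/8,-13/16 | -3/4,-1/2,0 } = -25/32
edge 7 of 15 (Blue): { -1,-7/8,-13/16,-25/32 | -3/4,-1/2,0 } = -49/64
edge 8 of 15 (Red): { -1,-7/8,-13/16,-25/32 | -49/64,-3/4,-1/2,0 } = -99/128
edge 9 of 15 (Red): { -1,-7/8,-13/16,-25/32 | -99/128,-49/64,-3/4,-1/2,0 } = -199/256
edge 10 of 15 (Red): { -1,-7/8,-13/16,-25/32 | -199/256,-99/128,-49/64,-3/4,-1/2,0 } = -399/512
edge 11 of 15 (Blue): { -1,-7/8,-13/16,-25/32,-399/512 | -199/256,-99/128,-49/64,-3/4,-1/2,0 } = -797/1024
edge 12 of 15 (Blue): { -1,-7/8,-13/16,-25/32,-399/512,-797/1024 | -199/256,-99/128,-49/64,-3/4,-1/2,0 } = -1593/2048
edge 13 of 15 (Blue): { -1,-7/8,-13/16,-25/32,-399/512,-797/1024,-1593/2048 | -199/256,-99/128,-49/64,-3/4,-1/2,0 } = -3185/4096
edge 14 of 15 (Blue): { -1,-7/8,-13/16,-25/32,-399/512,-797/1024,-1593/2048,-3185/4096 | -199/256,-99/128,-49/64,-3/4,-1/2,0 } = -6369/8192
edge 15 of 15 (Blue): { -1,-7/8,-13/16,-25/32,-399/512,-797/1024,-1593/2048,-3185/4096,-6369/8192 | -199/256,-99/128,-49/64,-3/4,-1/2,0 } = -12737/16384

-12737/16384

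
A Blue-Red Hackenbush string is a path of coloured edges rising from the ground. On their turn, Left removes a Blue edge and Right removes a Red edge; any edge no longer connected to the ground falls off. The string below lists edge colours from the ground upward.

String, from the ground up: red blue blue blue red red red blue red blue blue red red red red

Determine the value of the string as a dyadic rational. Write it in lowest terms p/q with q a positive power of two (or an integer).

-3743/16384

Build val(s[:k]) for k = 1..15, string s = red blue blue blue red red red blue red blue blue red red red red.
step 1: add red to get r; options L={ ∅ } R={ 0 } ⇒ -1
step 2: add blue to get rb; options L={ -1 } R={ 0 } ⇒ -1/2
step 3: add blue to get rbb; options L={ -1, -1/2 } R={ 0 } ⇒ -1/4
step 4: add blue to get rbbb; options L={ -1, -1/2, -1/4 } R={ 0 } ⇒ -1/8
step 5: add red to get rbbbr; options L={ -1, -1/2, -1/4 } R={ -1/8, 0 } ⇒ -3/16
step 6: add red to get rbbbrr; options L={ -1, -1/2, -1/4 } R={ -3/16, -1/8, 0 } ⇒ -7/32
step 7: add red to get rbbbrrr; options L={ -1, -1/2, -1/4 } R={ -7/32, -3/16, -1/8, 0 } ⇒ -15/64
step 8: add blue to get rbbbrrrb; options L={ -1, -1/2, -1/4, -15/64 } R={ -7/32, -3/16, -1/8, 0 } ⇒ -29/128
step 9: add red to get rbbbrrrbr; options L={ -1, -1/2, -1/4, -15/64 } R={ -29/128, -7/32, -3/16, -1/8, 0 } ⇒ -59/256
step 10: add blue to get rbbbrrrbrb; options L={ -1, -1/2, -1/4, -15/64, -59/256 } R={ -29/128, -7/32, -3/16, -1/8, 0 } ⇒ -117/512
step 11: add blue to get rbbbrrrbrbb; options L={ -1, -1/2, -1/4, -15/64, -59/256, -117/512 } R={ -29/128, -7/32, -3/16, -1/8, 0 } ⇒ -233/1024
step 12: add red to get rbbbrrrbrbbr; options L={ -1, -1/2, -1/4, -15/64, -59/256, -117/512 } R={ -233/1024, -29/128, -7/32, -3/16, -1/8, 0 } ⇒ -467/2048
step 13: add red to get rbbbrrrbrbbrr; options L={ -1, -1/2, -1/4, -15/64, -59/256, -117/512 } R={ -467/2048, -233/1024, -29/128, -7/32, -3/16, -1/8, 0 } ⇒ -935/4096
step 14: add red to get rbbbrrrbrbbrrr; options L={ -1, -1/2, -1/4, -15/64, -59/256, -117/512 } R={ -935/4096, -467/2048, -233/1024, -29/128, -7/32, -3/16, -1/8, 0 } ⇒ -1871/8192
step 15: add red to get rbbbrrrbrbbrrrr; options L={ -1, -1/2, -1/4, -15/64, -59/256, -117/512 } R={ -1871/8192, -935/4096, -467/2048, -233/1024, -29/128, -7/32, -3/16, -1/8, 0 } ⇒ -3743/16384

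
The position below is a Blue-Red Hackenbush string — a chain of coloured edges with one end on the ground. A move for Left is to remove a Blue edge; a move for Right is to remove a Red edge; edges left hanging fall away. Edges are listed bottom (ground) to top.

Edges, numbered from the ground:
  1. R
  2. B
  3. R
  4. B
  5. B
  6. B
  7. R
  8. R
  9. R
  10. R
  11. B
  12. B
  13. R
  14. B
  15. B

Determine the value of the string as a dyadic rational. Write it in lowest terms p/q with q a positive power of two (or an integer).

Build v(s[:k]) for k = 1..15, string s = R B R B B B R R R R B B R B B.
v(R) = { — | 0 } so -1
v(RB) = { -1 | 0 } so -1/2
v(RBR) = { -1 | -1/2 0 } so -3/4
v(RBRB) = { -1 -3/4 | -1/2 0 } so -5/8
v(RBRBB) = { -1 -3/4 -5/8 | -1/2 0 } so -9/16
v(RBRBBB) = { -1 -3/4 -5/8 -9/16 | -1/2 0 } so -17/32
v(RBRBBBR) = { -1 -3/4 -5/8 -9/16 | -17/32 -1/2 0 } so -35/64
v(RBRBBBRR) = { -1 -3/4 -5/8 -9/16 | -35/64 -17/32 -1/2 0 } so -71/128
v(RBRBBBRRR) = { -1 -3/4 -5/8 -9/16 | -71/128 -35/64 -17/32 -1/2 0 } so -143/256
v(RBRBBBRRRR) = { -1 -3/4 -5/8 -9/16 | -143/256 -71/128 -35/64 -17/32 -1/2 0 } so -287/512
v(RBRBBBRRRRB) = { -1 -3/4 -5/8 -9/16 -287/512 | -143/256 -71/128 -35/64 -17/32 -1/2 0 } so -573/1024
v(RBRBBBRRRRBB) = { -1 -3/4 -5/8 -9/16 -287/512 -573/1024 | -143/256 -71/128 -35/64 -17/32 -1/2 0 } so -1145/2048
v(RBRBBBRRRRBBR) = { -1 -3/4 -5/8 -9/16 -287/512 -573/1024 | -1145/2048 -143/256 -71/128 -35/64 -17/32 -1/2 0 } so -2291/4096
v(RBRBBBRRRRBBRB) = { -1 -3/4 -5/8 -9/16 -287/512 -573/1024 -2291/4096 | -1145/2048 -143/256 -71/128 -35/64 -17/32 -1/2 0 } so -4581/8192
v(RBRBBBRRRRBBRBB) = { -1 -3/4 -5/8 -9/16 -287/512 -573/1024 -2291/4096 -4581/8192 | -1145/2048 -143/256 -71/128 -35/64 -17/32 -1/2 0 } so -9161/16384

-9161/16384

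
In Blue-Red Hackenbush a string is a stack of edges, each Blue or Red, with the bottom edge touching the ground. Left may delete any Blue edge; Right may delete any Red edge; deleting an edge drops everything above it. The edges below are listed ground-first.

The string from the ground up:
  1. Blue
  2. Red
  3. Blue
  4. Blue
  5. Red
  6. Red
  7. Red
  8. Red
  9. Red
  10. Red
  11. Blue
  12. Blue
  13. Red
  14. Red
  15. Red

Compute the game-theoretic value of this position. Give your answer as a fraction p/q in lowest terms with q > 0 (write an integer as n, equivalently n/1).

12337/16384

step 1: add Blue to get B; options L={ 0 } R={ ∅ } = 1
step 2: add Red to get BR; options L={ 0 } R={ 1 } = 1/2
step 3: add Blue to get BRB; options L={ 0 1/2 } R={ 1 } = 3/4
step 4: add Blue to get BRBB; options L={ 0 1/2 3/4 } R={ 1 } = 7/8
step 5: add Red to get BRBBR; options L={ 0 1/2 3/4 } R={ 7/8 1 } = 13/16
step 6: add Red to get BRBBRR; options L={ 0 1/2 3/4 } R={ 13/16 7/8 1 } = 25/32
step 7: add Red to get BRBBRRR; options L={ 0 1/2 3/4 } R={ 25/32 13/16 7/8 1 } = 49/64
step 8: add Red to get BRBBRRRR; options L={ 0 1/2 3/4 } R={ 49/64 25/32 13/16 7/8 1 } = 97/128
step 9: add Red to get BRBBRRRRR; options L={ 0 1/2 3/4 } R={ 97/128 49/64 25/32 13/16 7/8 1 } = 193/256
step 10: add Red to get BRBBRRRRRR; options L={ 0 1/2 3/4 } R={ 193/256 97/128 49/64 25/32 13/16 7/8 1 } = 385/512
step 11: add Blue to get BRBBRRRRRRB; options L={ 0 1/2 3/4 385/512 } R={ 193/256 97/128 49/64 25/32 13/16 7/8 1 } = 771/1024
step 12: add Blue to get BRBBRRRRRRBB; options L={ 0 1/2 3/4 385/512 771/1024 } R={ 193/256 97/128 49/64 25/32 13/16 7/8 1 } = 1543/2048
step 13: add Red to get BRBBRRRRRRBBR; options L={ 0 1/2 3/4 385/512 771/1024 } R={ 1543/2048 193/256 97/128 49/64 25/32 13/16 7/8 1 } = 3085/4096
step 14: add Red to get BRBBRRRRRRBBRR; options L={ 0 1/2 3/4 385/512 771/1024 } R={ 3085/4096 1543/2048 193/256 97/128 49/64 25/32 13/16 7/8 1 } = 6169/8192
step 15: add Red to get BRBBRRRRRRBBRRR; options L={ 0 1/2 3/4 385/512 771/1024 } R={ 6169/8192 3085/4096 1543/2048 193/256 97/128 49/64 25/32 13/16 7/8 1 } = 12337/16384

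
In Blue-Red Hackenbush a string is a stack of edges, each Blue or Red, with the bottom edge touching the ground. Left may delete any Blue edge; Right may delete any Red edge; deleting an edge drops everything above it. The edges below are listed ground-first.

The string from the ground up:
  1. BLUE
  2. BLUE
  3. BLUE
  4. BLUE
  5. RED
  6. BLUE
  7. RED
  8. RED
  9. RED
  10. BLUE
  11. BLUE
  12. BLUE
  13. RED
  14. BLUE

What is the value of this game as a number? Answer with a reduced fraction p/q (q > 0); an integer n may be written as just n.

3643/1024

1 of 14 · B · max L 0 · min R +∞ => 1
2 of 14 · BB · max L 1 · min R +∞ => 2
3 of 14 · BBB · max L 2 · min R +∞ => 3
4 of 14 · BBBB · max L 3 · min R +∞ => 4
5 of 14 · BBBBR · max L 3 · min R 4 => 7/2
6 of 14 · BBBBRB · max L 7/2 · min R 4 => 15/4
7 of 14 · BBBBRBR · max L 7/2 · min R 15/4 => 29/8
8 of 14 · BBBBRBRR · max L 7/2 · min R 29/8 => 57/16
9 of 14 · BBBBRBRRR · max L 7/2 · min R 57/16 => 113/32
10 of 14 · BBBBRBRRRB · max L 113/32 · min R 57/16 => 227/64
11 of 14 · BBBBRBRRRBB · max L 227/64 · min R 57/16 => 455/128
12 of 14 · BBBBRBRRRBBB · max L 455/128 · min R 57/16 => 911/256
13 of 14 · BBBBRBRRRBBBR · max L 455/128 · min R 911/256 => 1821/512
14 of 14 · BBBBRBRRRBBBRB · max L 1821/512 · min R 911/256 => 3643/1024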